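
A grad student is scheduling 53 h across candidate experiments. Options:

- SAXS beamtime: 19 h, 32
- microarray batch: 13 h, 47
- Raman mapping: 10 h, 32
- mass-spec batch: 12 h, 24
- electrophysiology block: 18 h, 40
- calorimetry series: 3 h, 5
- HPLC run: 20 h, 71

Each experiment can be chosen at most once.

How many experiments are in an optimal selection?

3

Optimal total is 158.
For example microarray batch + electrophysiology block + HPLC run achieves it, using 51 h.
Any selection reaching 158 contains exactly 3 experiments.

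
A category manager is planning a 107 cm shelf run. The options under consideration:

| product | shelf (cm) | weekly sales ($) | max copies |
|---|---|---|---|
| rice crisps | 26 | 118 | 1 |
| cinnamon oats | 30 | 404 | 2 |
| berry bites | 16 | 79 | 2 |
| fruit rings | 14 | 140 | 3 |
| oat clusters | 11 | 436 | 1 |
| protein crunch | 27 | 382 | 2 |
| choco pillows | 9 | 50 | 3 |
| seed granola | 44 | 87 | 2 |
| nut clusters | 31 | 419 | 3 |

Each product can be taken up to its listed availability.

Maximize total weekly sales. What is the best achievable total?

1693

The ratio heuristic lands on oat clusters + 2×protein crunch + choco pillows + nut clusters (1669) but leaves 2 cm idle.
Replace 2×protein crunch and choco pillows with 2×nut clusters: the trade gains 24 net, giving 1693 at 104 cm.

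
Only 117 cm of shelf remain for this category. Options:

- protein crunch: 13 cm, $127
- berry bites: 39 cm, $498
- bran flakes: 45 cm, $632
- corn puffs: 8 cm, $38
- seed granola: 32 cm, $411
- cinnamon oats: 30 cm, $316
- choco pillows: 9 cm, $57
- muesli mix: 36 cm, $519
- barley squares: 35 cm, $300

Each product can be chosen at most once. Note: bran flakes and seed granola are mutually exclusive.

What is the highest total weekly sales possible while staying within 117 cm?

Density check — muesli mix 14.42, bran flakes 14.04, seed granola 12.84 are the best per cm.
Berry bites + seed granola + choco pillows + muesli mix uses 116 of the 117 cm and totals 1485.

1485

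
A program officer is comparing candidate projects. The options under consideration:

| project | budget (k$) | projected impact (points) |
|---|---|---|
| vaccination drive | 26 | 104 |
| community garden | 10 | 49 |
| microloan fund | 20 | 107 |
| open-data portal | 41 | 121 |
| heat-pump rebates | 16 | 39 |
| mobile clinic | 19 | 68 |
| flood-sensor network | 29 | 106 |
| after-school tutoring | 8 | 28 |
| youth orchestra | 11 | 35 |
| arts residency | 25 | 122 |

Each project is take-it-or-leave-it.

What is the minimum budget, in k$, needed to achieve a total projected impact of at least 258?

Minimise k$ subject to total projected impact ≥ 258.
community garden + microloan fund + arts residency: 278 projected impact at 55 k$.
Any bundle with less than 55 k$ falls short of 258.

55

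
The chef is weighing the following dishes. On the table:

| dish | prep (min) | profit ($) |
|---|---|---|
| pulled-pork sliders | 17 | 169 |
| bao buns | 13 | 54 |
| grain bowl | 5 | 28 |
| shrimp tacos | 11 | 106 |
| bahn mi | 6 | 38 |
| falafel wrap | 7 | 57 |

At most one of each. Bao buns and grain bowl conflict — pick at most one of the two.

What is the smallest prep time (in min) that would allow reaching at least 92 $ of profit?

Minimise min subject to total profit ≥ 92.
shrimp tacos: 106 profit at 11 min.
Any bundle with less than 11 min falls short of 92.

11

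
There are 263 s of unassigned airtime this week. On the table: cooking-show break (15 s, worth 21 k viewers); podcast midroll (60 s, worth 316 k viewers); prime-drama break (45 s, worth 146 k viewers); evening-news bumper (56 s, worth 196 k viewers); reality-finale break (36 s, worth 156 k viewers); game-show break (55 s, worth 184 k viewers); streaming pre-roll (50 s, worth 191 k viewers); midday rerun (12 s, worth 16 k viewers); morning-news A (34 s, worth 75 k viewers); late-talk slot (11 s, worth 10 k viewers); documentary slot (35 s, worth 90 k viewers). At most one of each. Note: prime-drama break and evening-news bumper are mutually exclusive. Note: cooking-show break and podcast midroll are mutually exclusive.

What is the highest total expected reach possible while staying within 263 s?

1043

Ranking by ratio (expected reach/s): podcast midroll 5.27, reality-finale break 4.33, streaming pre-roll 3.82.
Podcast midroll + evening-news bumper + reality-finale break + game-show break + streaming pre-roll uses 257 of the 263 s and totals 1043.
An exhaustive check of the 2048 subsets confirms 1043.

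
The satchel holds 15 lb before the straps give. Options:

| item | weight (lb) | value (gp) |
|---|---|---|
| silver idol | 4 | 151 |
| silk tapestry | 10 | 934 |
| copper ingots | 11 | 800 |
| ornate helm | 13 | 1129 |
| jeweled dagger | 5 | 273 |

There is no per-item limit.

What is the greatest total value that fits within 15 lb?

1207

By value per lb: silk tapestry 93.40, ornate helm 86.85, copper ingots 72.73 lead.
Silk tapestry + jeweled dagger uses 15 of the 15 lb and totals 1207.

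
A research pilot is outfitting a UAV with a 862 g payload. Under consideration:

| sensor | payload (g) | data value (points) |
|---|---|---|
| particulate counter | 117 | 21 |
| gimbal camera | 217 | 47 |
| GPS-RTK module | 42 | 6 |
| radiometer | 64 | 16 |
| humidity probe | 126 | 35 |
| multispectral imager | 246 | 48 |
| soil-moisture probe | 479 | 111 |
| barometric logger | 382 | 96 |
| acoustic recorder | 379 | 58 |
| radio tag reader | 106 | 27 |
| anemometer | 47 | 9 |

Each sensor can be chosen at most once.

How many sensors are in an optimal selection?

The maximum data value within 862 g is 207.
One optimal bundle: soil-moisture probe + barometric logger (861 g).
Every optimal selection uses 2 sensors.

2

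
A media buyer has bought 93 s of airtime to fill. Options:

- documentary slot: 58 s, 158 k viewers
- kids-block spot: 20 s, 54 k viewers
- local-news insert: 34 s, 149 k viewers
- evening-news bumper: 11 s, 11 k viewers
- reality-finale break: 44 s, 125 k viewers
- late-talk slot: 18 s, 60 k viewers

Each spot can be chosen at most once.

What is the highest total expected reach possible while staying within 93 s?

307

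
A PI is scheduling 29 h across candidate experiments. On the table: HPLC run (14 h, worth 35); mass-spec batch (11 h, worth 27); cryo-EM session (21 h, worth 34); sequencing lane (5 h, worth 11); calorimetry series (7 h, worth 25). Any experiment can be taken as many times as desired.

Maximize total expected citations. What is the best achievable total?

100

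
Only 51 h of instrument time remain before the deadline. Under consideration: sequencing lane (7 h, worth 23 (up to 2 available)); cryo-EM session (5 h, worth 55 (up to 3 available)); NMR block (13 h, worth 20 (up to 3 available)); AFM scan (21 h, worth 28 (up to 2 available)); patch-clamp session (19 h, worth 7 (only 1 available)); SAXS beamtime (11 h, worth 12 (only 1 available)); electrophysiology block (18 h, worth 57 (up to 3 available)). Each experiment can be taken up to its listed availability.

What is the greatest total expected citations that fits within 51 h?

279

Greedy by ratio would take 2×sequencing lane + 3×cryo-EM session + electrophysiology block: 47 h used, total 268.
Replace 2×sequencing lane with electrophysiology block: the trade gains 11 net, giving 279 at 51 h.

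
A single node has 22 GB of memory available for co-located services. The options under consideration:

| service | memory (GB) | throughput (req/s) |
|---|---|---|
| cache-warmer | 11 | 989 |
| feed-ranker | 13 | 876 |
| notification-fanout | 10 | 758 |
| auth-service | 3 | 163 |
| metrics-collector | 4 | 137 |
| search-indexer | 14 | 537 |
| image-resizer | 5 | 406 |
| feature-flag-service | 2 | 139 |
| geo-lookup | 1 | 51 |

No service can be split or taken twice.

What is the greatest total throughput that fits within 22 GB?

Taking the top-ratio services first gives cache-warmer + auth-service + image-resizer + feature-flag-service + geo-lookup for 1748 (22 GB).
Dropping auth-service and image-resizer and feature-flag-service frees 10 GB; slotting in notification-fanout (10 GB) lifts the total to 1798 at 22 GB.
Runner-up cache-warmer + auth-service + image-resizer + feature-flag-service + geo-lookup tops out at 1748.

1798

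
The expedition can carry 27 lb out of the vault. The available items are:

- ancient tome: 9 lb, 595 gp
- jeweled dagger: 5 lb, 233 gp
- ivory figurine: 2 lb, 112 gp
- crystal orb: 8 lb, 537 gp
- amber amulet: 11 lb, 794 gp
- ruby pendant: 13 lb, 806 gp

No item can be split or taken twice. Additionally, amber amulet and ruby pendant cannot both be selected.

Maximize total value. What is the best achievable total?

The ratio heuristic lands on jeweled dagger + ivory figurine + crystal orb + amber amulet (1676) but leaves 1 lb idle.
Dropping crystal orb frees 8 lb; slotting in ancient tome (9 lb) lifts the total to 1734 at 27 lb.
The closest alternative, jeweled dagger + ivory figurine + crystal orb + amber amulet, reaches only 1676.

1734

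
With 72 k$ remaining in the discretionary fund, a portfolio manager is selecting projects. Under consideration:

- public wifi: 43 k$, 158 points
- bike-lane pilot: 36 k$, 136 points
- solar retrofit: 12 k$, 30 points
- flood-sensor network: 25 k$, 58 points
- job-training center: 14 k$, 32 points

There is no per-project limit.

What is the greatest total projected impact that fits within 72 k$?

272

Taking 2×bike-lane pilot: 72 k$ used, 272 in projected impact.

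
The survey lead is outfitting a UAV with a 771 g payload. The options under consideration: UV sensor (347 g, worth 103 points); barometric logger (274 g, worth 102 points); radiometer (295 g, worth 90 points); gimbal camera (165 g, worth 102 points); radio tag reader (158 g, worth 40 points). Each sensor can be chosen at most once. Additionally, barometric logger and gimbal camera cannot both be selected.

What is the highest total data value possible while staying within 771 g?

245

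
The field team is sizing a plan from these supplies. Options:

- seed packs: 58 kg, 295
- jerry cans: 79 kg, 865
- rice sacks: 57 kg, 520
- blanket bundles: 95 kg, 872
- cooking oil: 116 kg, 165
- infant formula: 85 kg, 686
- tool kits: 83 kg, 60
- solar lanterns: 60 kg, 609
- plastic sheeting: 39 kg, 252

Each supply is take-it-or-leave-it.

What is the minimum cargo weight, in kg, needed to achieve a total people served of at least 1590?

Need the lightest bundle worth ≥ 1590.
jerry cans + blanket bundles: 1737 people served at 174 kg.
No combination under 174 kg hits 1590.

174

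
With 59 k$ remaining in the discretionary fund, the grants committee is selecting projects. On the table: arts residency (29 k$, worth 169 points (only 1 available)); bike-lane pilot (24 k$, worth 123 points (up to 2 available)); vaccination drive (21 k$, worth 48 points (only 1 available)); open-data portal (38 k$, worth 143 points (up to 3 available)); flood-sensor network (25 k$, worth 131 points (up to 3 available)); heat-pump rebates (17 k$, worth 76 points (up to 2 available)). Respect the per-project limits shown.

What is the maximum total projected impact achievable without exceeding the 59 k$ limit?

The ratio ordering already packs tightly: arts residency + flood-sensor network, 54 k$, 300.
Every other selection either busts 59 k$ or exceeds an availability limit or fails to beat 300.

300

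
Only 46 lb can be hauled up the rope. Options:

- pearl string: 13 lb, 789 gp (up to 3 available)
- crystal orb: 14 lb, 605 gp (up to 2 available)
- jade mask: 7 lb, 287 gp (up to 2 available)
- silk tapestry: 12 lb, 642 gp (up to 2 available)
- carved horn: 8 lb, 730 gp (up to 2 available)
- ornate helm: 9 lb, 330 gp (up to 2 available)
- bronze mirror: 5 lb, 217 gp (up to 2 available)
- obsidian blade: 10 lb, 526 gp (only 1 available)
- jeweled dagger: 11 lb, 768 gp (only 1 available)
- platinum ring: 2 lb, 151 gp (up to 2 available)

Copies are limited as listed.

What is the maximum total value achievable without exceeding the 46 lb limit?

3340

The ratio heuristic lands on pearl string + 2×carved horn + jeweled dagger + 2×platinum ring (3319) but leaves 2 lb idle.
The 11 lb tied up in jeweled dagger is better spent on pearl string — total rises to 3340 (46 lb).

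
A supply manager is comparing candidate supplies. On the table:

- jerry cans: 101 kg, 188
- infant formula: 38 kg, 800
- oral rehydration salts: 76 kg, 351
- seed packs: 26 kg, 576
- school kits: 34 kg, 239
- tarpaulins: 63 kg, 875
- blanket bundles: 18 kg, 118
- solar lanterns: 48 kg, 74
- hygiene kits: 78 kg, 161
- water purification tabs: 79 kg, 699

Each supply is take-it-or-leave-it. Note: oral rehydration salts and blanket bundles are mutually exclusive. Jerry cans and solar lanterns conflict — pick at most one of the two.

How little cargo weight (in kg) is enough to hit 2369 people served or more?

145

Need the lightest bundle worth ≥ 2369.
Taking infant formula + seed packs + tarpaulins + blanket bundles gives 2369 (≥ 2369) for 145 kg.
No combination under 145 kg hits 2369.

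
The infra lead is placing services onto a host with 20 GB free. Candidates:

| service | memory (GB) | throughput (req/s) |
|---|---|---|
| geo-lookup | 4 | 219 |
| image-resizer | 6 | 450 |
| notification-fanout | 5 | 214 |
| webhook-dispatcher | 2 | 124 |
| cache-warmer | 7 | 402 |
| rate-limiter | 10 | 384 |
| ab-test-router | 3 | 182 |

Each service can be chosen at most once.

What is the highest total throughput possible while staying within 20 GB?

1253

Greedy by ratio would take image-resizer + webhook-dispatcher + cache-warmer + ab-test-router: 18 GB used, total 1158.
The 2 GB tied up in webhook-dispatcher is better spent on geo-lookup — total rises to 1253 (20 GB).
Runner-up geo-lookup + image-resizer + webhook-dispatcher + cache-warmer tops out at 1195.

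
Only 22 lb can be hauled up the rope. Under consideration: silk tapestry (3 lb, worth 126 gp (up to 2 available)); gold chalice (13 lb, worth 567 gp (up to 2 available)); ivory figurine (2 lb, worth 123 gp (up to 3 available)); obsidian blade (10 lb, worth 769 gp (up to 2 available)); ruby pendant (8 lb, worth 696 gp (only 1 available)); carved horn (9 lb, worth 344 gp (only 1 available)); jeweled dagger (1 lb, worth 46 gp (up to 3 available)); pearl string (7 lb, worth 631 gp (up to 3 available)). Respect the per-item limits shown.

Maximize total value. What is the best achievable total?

1958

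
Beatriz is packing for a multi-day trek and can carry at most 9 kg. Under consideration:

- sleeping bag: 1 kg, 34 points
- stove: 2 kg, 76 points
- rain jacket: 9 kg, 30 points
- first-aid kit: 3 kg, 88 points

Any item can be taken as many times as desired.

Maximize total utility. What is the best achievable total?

338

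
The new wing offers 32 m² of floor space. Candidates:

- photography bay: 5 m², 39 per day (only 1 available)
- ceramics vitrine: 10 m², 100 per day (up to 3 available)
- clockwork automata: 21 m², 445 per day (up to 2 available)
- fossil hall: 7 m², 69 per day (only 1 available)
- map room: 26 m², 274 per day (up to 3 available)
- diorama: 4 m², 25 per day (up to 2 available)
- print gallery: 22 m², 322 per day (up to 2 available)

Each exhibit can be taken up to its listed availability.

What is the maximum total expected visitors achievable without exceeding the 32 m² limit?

Taking ceramics vitrine + clockwork automata: 31 m² used, 545 in expected visitors.
That's the maximum — no swap from here does better than 545.

545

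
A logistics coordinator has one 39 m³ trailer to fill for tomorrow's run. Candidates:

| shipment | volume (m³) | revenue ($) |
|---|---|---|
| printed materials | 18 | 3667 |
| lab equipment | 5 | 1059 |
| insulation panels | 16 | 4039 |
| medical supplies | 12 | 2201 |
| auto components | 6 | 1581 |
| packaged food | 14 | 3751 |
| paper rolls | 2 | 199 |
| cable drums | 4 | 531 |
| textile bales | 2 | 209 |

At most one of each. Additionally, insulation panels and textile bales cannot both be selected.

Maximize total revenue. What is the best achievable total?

Taking insulation panels + auto components + packaged food + paper rolls: 38 m³ used, 9570 in revenue.
Nothing else feasible within 39 m³ beats 9570.

9570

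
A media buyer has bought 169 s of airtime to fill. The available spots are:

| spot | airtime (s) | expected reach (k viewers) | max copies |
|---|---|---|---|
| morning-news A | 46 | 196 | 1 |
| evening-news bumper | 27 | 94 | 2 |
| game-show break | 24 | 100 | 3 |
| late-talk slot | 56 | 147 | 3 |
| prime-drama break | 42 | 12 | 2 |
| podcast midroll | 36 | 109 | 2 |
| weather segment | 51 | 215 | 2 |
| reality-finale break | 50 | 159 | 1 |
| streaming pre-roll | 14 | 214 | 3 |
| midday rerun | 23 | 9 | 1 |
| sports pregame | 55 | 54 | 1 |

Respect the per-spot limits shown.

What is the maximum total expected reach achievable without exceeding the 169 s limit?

Density check — streaming pre-roll 15.29, morning-news A 4.26, weather segment 4.22 are the best per s.
A density-first pass picks morning-news A + game-show break + weather segment + 3×streaming pre-roll — 1153 at 163 s.
Dropping morning-news A frees 46 s; slotting in weather segment (51 s) lifts the total to 1172 at 168 s.
Nothing else within 169 s beats 1172.

1172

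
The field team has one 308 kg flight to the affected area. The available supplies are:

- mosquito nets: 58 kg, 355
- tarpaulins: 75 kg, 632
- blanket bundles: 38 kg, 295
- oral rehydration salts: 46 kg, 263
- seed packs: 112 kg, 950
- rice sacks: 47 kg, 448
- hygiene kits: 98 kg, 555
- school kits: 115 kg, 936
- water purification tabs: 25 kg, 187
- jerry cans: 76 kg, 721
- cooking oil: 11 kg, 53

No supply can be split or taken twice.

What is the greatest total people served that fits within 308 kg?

2607

Greedy by ratio would take blanket bundles + seed packs + rice sacks + water purification tabs + jerry cans: 298 kg used, total 2601.
The 110 kg tied up in blanket bundles and rice sacks and water purification tabs is better spent on school kits — total rises to 2607 (303 kg).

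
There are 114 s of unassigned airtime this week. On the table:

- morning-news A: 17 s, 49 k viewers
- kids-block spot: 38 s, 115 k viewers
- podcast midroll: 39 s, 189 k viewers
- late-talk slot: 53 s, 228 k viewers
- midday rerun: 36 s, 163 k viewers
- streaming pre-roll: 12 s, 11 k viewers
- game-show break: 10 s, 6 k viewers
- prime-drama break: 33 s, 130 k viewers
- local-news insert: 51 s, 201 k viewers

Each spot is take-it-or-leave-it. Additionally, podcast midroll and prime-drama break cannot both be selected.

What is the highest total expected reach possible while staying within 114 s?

467

Best packing: kids-block spot + podcast midroll + midday rerun — 113 s, 467 total.
No other feasible combination exceeds 467.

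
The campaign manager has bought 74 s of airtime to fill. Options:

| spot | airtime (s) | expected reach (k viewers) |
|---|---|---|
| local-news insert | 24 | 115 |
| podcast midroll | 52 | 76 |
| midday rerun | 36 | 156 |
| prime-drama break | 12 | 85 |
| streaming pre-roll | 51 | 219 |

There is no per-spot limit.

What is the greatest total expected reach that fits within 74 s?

By expected reach per s: prime-drama break 7.08, local-news insert 4.79, midday rerun 4.33, streaming pre-roll 4.29 lead.
The ratio ordering already packs tightly: 6×prime-drama break, 72 s, 510.
That's the maximum — no swap from here does better than 510.

510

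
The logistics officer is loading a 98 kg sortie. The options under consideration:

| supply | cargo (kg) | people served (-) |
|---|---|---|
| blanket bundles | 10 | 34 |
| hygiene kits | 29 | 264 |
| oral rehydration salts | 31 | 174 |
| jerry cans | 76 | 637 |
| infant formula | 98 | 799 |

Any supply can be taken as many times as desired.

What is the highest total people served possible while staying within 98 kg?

By people served per kg: hygiene kits 9.10, jerry cans 8.38, infant formula 8.15 lead.
Taking blanket bundles + 3×hygiene kits: 97 kg used, 826 in people served.
That's the maximum — no swap from here does better than 826.

826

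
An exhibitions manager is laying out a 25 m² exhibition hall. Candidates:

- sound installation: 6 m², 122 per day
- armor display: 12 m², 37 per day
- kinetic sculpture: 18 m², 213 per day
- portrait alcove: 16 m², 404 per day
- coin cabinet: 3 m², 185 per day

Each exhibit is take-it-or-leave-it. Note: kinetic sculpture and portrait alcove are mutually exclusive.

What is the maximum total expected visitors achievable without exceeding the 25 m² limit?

711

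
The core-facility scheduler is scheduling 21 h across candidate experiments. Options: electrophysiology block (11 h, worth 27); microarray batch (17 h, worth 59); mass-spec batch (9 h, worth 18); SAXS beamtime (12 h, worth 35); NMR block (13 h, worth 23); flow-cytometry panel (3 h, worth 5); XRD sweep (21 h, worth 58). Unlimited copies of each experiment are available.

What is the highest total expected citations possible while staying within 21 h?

64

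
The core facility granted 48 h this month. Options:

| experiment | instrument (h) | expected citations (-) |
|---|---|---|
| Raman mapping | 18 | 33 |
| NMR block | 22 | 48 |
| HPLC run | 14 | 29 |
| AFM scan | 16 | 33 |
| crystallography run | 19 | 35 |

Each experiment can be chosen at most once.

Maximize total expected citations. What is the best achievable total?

A density-first pass picks NMR block + HPLC run — 77 at 36 h.
Dropping NMR block frees 22 h; slotting in Raman mapping + AFM scan (34 h) lifts the total to 95 at 48 h.

95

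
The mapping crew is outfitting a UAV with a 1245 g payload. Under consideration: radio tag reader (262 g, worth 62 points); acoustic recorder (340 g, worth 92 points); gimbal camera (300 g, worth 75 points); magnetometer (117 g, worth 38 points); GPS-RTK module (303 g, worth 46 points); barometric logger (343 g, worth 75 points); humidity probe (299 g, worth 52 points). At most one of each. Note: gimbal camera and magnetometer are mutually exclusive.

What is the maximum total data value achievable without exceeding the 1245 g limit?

Ranking by ratio (data value/g): magnetometer 0.32, acoustic recorder 0.27, gimbal camera 0.25, radio tag reader 0.24.
Radio tag reader + acoustic recorder + gimbal camera + barometric logger uses 1245 of the 1245 g and totals 304.

304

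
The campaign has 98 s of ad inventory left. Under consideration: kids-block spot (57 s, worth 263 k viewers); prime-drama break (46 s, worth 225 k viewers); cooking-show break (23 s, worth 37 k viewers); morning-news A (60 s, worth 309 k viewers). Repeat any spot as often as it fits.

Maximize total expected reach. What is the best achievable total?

Density check — morning-news A 5.15, prime-drama break 4.89, kids-block spot 4.61 are the best per s.
Greedy by ratio would take cooking-show break + morning-news A: 83 s used, total 346.
Replace cooking-show break and morning-news A with 2×prime-drama break: the trade gains 104 net, giving 450 at 92 s.

450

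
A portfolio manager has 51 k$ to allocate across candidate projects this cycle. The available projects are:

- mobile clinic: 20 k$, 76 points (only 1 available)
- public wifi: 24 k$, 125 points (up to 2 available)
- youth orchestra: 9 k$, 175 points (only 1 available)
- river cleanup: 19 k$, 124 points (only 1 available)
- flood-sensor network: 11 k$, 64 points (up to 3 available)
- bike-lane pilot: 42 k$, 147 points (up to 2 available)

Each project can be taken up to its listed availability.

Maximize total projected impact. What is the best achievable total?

Density check — youth orchestra 19.44, river cleanup 6.53, flood-sensor network 5.82, public wifi 5.21 are the best per k$.
Taking youth orchestra + river cleanup + 2×flood-sensor network: 50 k$ used, 427 in projected impact.
That's the maximum — no swap from here does better than 427.

427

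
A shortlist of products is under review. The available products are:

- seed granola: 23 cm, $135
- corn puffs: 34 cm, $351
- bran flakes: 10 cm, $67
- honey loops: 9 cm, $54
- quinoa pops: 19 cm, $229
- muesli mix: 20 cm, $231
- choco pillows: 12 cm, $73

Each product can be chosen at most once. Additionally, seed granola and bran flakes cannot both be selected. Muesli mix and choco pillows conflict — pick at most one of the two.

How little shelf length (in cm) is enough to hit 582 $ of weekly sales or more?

54

Minimise cm subject to total weekly sales ≥ 582.
corn puffs + muesli mix: 582 weekly sales at 54 cm.
Any bundle with less than 54 cm falls short of 582.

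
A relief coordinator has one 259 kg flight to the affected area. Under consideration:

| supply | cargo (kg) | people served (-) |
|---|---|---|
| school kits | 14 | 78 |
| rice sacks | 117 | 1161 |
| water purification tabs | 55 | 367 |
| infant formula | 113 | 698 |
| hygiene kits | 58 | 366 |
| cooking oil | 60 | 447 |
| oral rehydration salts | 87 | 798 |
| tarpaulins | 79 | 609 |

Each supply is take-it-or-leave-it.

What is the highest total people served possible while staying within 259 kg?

2326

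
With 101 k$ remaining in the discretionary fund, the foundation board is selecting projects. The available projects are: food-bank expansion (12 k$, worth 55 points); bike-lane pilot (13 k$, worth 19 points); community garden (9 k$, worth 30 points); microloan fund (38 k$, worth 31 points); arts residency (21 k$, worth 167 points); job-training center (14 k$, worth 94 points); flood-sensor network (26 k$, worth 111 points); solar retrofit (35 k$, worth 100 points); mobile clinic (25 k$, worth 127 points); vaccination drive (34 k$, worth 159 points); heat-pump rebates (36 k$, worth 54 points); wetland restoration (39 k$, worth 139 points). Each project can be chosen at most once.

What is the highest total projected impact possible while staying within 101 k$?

Filling by ratio: arts residency + job-training center + mobile clinic + vaccination drive for 547, with 7 k$ left unused.
Replace vaccination drive with food-bank expansion + flood-sensor network: the trade gains 7 net, giving 554 at 98 k$.

554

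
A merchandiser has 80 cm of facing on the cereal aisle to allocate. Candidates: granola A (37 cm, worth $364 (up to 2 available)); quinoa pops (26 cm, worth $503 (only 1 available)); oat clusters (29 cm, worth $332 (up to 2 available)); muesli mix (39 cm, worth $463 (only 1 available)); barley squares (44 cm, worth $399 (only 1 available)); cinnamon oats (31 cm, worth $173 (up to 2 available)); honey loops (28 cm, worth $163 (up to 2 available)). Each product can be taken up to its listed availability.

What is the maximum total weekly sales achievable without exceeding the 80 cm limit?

966

Best packing: quinoa pops + muesli mix — 65 cm, 966 total.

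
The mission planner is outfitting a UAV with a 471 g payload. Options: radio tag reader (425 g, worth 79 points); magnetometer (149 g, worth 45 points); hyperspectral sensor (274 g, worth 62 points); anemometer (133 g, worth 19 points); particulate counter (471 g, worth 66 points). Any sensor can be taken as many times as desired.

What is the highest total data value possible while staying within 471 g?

Density check — magnetometer 0.30, hyperspectral sensor 0.23, radio tag reader 0.19 are the best per g.
Best packing: 3×magnetometer — 447 g, 135 total.
No other feasible combination exceeds 135.

135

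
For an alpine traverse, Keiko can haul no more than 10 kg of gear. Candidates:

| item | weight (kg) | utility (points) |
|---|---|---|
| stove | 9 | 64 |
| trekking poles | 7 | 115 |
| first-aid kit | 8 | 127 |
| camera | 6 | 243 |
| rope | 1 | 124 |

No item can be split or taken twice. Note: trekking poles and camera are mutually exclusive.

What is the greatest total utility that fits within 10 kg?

Best packing: camera + rope — 7 kg, 367 total.
Every other selection either busts 10 kg or breaks a pairing rule or fails to beat 367.

367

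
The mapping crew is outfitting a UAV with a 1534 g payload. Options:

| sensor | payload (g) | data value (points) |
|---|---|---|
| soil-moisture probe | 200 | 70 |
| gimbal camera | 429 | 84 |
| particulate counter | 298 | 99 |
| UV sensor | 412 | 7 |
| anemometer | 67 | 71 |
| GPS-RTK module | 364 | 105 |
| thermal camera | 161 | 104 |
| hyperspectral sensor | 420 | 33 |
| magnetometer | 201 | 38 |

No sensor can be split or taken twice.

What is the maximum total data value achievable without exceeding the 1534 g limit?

Ranking by ratio (data value/g): anemometer 1.06, thermal camera 0.65, soil-moisture probe 0.35.
The ratio ordering already packs tightly: soil-moisture probe + gimbal camera + particulate counter + anemometer + GPS-RTK module + thermal camera, 1519 g, 533.

533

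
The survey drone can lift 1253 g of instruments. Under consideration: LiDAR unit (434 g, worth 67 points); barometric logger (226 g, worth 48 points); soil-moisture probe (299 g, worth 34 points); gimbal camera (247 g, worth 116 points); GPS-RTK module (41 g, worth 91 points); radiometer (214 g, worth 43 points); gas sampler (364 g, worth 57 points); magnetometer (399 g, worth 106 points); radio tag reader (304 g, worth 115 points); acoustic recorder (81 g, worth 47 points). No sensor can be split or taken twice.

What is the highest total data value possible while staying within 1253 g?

476

Filling by ratio: gimbal camera + GPS-RTK module + magnetometer + radio tag reader + acoustic recorder for 475, with 181 g left unused.
The 81 g tied up in acoustic recorder is better spent on barometric logger — total rises to 476 (1217 g).
That's the maximum — no swap from here does better than 476.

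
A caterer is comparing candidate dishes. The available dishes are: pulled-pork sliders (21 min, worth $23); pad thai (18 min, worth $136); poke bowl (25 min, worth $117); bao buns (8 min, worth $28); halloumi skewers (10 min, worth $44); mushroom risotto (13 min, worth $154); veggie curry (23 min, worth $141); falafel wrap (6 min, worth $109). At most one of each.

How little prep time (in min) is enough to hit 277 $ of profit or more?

27

Look for the lowest-prep combination reaching 277.
bao buns + mushroom risotto + falafel wrap reaches 291 using 27 min.
Any bundle with less than 27 min falls short of 277.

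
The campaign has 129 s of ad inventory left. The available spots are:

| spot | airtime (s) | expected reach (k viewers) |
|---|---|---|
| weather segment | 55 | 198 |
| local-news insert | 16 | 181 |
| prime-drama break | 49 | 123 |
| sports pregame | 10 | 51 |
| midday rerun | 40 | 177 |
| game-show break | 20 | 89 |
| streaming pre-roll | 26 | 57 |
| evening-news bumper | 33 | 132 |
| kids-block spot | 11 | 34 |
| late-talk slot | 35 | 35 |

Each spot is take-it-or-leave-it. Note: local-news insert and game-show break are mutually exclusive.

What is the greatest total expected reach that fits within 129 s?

Density check — local-news insert 11.31, sports pregame 5.10, game-show break 4.45, midday rerun 4.42 are the best per s.
Best packing: weather segment + local-news insert + sports pregame + midday rerun — 121 s, 607 total.

607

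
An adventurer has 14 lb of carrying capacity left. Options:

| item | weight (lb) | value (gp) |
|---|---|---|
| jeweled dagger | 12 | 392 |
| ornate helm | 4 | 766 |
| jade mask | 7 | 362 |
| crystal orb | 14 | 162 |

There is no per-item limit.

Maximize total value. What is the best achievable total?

2298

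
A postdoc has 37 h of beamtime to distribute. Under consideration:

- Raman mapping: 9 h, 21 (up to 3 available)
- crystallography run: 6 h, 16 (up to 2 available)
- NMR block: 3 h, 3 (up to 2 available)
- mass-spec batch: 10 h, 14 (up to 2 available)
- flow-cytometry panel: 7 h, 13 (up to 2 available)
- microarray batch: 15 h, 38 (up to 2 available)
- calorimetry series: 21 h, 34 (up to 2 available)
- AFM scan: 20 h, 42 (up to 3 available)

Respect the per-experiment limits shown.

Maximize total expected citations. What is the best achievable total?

92

A density-first pass picks Raman mapping + 2×crystallography run + microarray batch — 91 at 36 h.
The 15 h tied up in Raman mapping and crystallography run is better spent on microarray batch — total rises to 92 (36 h).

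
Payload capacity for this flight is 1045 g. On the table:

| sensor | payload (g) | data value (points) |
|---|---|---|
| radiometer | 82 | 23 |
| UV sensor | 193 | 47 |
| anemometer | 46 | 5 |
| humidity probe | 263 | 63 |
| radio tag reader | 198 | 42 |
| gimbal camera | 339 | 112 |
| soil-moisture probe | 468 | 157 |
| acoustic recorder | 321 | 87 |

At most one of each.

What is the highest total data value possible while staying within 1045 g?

316

Density check — soil-moisture probe 0.34, gimbal camera 0.33, radiometer 0.28, acoustic recorder 0.27 are the best per g.
The ratio heuristic lands on radiometer + anemometer + gimbal camera + soil-moisture probe (297) but leaves 110 g idle.
Replace radiometer and anemometer with UV sensor: the trade gains 19 net, giving 316 at 1000 g.
Next best is radio tag reader + gimbal camera + soil-moisture probe at 311 (1005 g) — short by 5.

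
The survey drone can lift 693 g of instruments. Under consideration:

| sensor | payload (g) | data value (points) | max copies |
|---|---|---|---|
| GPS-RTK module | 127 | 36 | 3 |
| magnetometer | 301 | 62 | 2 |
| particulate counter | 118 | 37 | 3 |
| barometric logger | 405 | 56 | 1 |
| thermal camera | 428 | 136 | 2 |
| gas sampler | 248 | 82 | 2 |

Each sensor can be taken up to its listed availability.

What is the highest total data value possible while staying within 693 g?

218

Density check — gas sampler 0.33, thermal camera 0.32, particulate counter 0.31 are the best per g.
A density-first pass picks particulate counter + 2×gas sampler — 201 at 614 g.
Replace particulate counter and gas sampler with thermal camera: the trade gains 17 net, giving 218 at 676 g.
That's the maximum — no swap from here does better than 218.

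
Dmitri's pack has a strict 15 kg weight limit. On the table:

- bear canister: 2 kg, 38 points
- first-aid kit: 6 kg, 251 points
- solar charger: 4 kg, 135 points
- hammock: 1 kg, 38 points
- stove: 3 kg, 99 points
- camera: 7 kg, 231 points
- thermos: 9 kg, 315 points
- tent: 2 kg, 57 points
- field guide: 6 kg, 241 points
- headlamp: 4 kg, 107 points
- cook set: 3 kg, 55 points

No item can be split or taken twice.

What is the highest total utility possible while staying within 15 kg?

591

Greedy by ratio would take first-aid kit + hammock + tent + field guide: 15 kg used, total 587.
Replace hammock and tent with stove: the trade gains 4 net, giving 591 at 15 kg.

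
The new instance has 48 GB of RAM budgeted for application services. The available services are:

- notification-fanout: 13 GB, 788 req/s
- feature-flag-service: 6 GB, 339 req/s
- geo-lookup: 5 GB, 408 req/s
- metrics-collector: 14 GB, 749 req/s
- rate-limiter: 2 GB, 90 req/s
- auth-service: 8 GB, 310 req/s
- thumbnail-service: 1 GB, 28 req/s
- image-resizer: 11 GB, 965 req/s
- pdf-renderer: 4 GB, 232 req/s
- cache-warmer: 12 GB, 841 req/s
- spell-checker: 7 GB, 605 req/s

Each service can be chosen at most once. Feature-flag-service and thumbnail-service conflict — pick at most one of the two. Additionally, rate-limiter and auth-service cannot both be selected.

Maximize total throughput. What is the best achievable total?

Ranking by ratio (throughput/GB): image-resizer 87.73, spell-checker 86.43, geo-lookup 81.60, cache-warmer 70.08.
Taking notification-fanout + geo-lookup + image-resizer + cache-warmer + spell-checker: 48 GB used, 3607 in throughput.
Runner-up feature-flag-service + geo-lookup + rate-limiter + image-resizer + pdf-renderer + cache-warmer + spell-checker tops out at 3480.

3607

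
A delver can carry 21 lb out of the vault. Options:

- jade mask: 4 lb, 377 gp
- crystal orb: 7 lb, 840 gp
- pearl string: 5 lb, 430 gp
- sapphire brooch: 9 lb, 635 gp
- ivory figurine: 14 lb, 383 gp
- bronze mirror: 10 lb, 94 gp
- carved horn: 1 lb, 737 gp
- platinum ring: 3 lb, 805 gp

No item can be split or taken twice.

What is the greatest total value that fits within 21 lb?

3189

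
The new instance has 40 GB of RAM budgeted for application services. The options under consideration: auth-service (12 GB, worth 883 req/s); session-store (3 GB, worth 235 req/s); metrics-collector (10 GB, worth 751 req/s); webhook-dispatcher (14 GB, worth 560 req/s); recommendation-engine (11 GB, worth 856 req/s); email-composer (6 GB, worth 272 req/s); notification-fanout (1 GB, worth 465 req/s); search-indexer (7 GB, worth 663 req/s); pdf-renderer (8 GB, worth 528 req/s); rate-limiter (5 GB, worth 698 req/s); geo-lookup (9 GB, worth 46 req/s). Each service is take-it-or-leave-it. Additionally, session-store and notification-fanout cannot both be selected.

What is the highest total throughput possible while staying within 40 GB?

3705

Taking metrics-collector + recommendation-engine + email-composer + notification-fanout + search-indexer + rate-limiter: 40 GB used, 3705 in throughput.
An exhaustive check of the 2048 subsets confirms 3705.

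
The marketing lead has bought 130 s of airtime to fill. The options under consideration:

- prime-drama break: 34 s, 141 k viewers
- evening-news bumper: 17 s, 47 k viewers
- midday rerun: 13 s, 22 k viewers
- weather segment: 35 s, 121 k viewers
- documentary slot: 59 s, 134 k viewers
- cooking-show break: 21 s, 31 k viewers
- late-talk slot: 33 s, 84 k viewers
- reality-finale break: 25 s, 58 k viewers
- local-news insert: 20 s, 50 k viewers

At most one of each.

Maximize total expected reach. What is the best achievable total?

404

Ranking by ratio (expected reach/s): prime-drama break 4.15, weather segment 3.46, evening-news bumper 2.76, late-talk slot 2.55.
Filling by ratio: prime-drama break + evening-news bumper + weather segment + late-talk slot for 393, with 11 s left unused.
The 17 s tied up in evening-news bumper is better spent on reality-finale break — total rises to 404 (127 s).
Every other selection either busts 130 s or fails to beat 404.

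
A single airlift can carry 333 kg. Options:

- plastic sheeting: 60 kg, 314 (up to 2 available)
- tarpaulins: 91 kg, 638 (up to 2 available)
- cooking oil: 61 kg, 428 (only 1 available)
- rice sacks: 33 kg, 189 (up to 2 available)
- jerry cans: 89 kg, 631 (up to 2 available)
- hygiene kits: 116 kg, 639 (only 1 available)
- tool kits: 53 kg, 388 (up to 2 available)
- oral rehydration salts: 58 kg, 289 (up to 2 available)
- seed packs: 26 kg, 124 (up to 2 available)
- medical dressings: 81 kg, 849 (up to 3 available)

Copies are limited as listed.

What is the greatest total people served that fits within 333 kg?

The ratio heuristic lands on rice sacks + tool kits + 3×medical dressings (3124) but leaves 4 kg idle.
Dropping rice sacks and tool kits frees 86 kg; slotting in jerry cans (89 kg) lifts the total to 3178 at 332 kg.
Nothing else within 333 kg beats 3178.

3178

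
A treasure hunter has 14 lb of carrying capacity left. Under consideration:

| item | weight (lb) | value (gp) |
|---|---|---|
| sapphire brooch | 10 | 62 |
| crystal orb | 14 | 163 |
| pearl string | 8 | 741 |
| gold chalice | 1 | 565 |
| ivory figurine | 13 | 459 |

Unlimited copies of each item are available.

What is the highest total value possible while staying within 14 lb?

7910

Ranking by ratio (value/lb): gold chalice 565.00, pearl string 92.62, ivory figurine 35.31.
Best packing: 14×gold chalice — 14 lb, 7910 total.
Nothing else within 14 lb beats 7910.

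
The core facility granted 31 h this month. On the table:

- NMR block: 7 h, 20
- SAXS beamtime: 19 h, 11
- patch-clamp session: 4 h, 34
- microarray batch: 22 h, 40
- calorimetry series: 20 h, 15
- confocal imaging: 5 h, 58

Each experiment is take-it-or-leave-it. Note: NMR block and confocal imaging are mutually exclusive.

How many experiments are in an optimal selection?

3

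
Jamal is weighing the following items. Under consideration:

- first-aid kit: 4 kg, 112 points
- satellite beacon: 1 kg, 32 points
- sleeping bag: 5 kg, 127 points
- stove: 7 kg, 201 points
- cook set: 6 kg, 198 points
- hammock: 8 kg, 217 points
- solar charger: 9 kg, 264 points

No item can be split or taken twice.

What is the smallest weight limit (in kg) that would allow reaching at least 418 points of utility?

14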